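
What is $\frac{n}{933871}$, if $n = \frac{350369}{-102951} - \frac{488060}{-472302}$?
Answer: $- \frac{6401873021}{2522694952189719} \approx -2.5377 \cdot 10^{-6}$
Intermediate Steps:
$n = - \frac{6401873021}{2701331289}$ ($n = 350369 \left(- \frac{1}{102951}\right) - - \frac{244030}{236151} = - \frac{350369}{102951} + \frac{244030}{236151} = - \frac{6401873021}{2701331289} \approx -2.3699$)
$\frac{n}{933871} = - \frac{6401873021}{2701331289 \cdot 933871} = \left(- \frac{6401873021}{2701331289}\right) \frac{1}{933871} = - \frac{6401873021}{2522694952189719}$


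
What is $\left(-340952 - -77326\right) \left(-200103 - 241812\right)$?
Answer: $116500283790$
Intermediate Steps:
$\left(-340952 - -77326\right) \left(-200103 - 241812\right) = \left(-340952 + \left(-4328 + 81654\right)\right) \left(-441915\right) = \left(-340952 + 77326\right) \left(-441915\right) = \left(-263626\right) \left(-441915\right) = 116500283790$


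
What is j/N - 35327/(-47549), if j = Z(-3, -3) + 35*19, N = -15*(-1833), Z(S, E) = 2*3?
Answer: 1003221244/1307359755 ≈ 0.76736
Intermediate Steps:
Z(S, E) = 6
N = 27495
j = 671 (j = 6 + 35*19 = 6 + 665 = 671)
j/N - 35327/(-47549) = 671/27495 - 35327/(-47549) = 671*(1/27495) - 35327*(-1/47549) = 671/27495 + 35327/47549 = 1003221244/1307359755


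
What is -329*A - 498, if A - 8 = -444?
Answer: 142946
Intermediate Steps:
A = -436 (A = 8 - 444 = -436)
-329*A - 498 = -329*(-436) - 498 = 143444 - 498 = 142946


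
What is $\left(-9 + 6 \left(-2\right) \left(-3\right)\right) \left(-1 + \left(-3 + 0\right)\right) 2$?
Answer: $-216$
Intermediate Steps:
$\left(-9 + 6 \left(-2\right) \left(-3\right)\right) \left(-1 + \left(-3 + 0\right)\right) 2 = \left(-9 - -36\right) \left(-1 - 3\right) 2 = \left(-9 + 36\right) \left(\left(-4\right) 2\right) = 27 \left(-8\right) = -216$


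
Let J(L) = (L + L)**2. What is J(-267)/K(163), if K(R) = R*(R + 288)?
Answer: 285156/73513 ≈ 3.8790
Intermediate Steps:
K(R) = R*(288 + R)
J(L) = 4*L**2 (J(L) = (2*L)**2 = 4*L**2)
J(-267)/K(163) = (4*(-267)**2)/((163*(288 + 163))) = (4*71289)/((163*451)) = 285156/73513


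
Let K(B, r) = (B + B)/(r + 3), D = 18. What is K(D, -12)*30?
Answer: -120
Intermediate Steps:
K(B, r) = 2*B/(3 + r) (K(B, r) = (2*B)/(3 + r) = 2*B/(3 + r))
K(D, -12)*30 = (2*18/(3 - 12))*30 = (2*18/(-9))*30 = (2*18*(-⅑))*30 = -4*30 = -120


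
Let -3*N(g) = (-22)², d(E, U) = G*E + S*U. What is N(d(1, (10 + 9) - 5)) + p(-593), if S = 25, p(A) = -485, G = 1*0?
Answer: -1939/3 ≈ -646.33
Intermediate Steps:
G = 0
d(E, U) = 25*U (d(E, U) = 0*E + 25*U = 0 + 25*U = 25*U)
N(g) = -484/3 (N(g) = -⅓*(-22)² = -⅓*484 = -484/3)
N(d(1, (10 + 9) - 5)) + p(-593) = -484/3 - 485 = -1939/3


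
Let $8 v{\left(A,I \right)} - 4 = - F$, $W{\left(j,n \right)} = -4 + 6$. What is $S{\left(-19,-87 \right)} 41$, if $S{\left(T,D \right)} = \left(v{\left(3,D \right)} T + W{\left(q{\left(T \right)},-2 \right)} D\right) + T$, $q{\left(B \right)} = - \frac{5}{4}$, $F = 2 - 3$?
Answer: $- \frac{67199}{8} \approx -8399.9$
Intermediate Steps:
$F = -1$
$q{\left(B \right)} = - \frac{5}{4}$ ($q{\left(B \right)} = \left(-5\right) \frac{1}{4} = - \frac{5}{4}$)
$W{\left(j,n \right)} = 2$
$v{\left(A,I \right)} = \frac{5}{8}$ ($v{\left(A,I \right)} = \frac{1}{2} + \frac{\left(-1\right) \left(-1\right)}{8} = \frac{1}{2} + \frac{1}{8} \cdot 1 = \frac{1}{2} + \frac{1}{8} = \frac{5}{8}$)
$S{\left(T,D \right)} = 2 D + \frac{13 T}{8}$ ($S{\left(T,D \right)} = \left(\frac{5 T}{8} + 2 D\right) + T = \left(2 D + \frac{5 T}{8}\right) + T = 2 D + \frac{13 T}{8}$)
$S{\left(-19,-87 \right)} 41 = \left(2 \left(-87\right) + \frac{13}{8} \left(-19\right)\right) 41 = \left(-174 - \frac{247}{8}\right) 41 = \left(- \frac{1639}{8}\right) 41 = - \frac{67199}{8}$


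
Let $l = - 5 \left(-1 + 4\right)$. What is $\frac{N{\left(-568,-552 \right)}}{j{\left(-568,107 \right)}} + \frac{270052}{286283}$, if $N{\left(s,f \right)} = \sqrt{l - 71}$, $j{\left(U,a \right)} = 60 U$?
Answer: $\frac{270052}{286283} - \frac{i \sqrt{86}}{34080} \approx 0.9433 - 0.00027211 i$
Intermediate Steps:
$l = -15$ ($l = \left(-5\right) 3 = -15$)
$N{\left(s,f \right)} = i \sqrt{86}$ ($N{\left(s,f \right)} = \sqrt{-15 - 71} = \sqrt{-86} = i \sqrt{86}$)
$\frac{N{\left(-568,-552 \right)}}{j{\left(-568,107 \right)}} + \frac{270052}{286283} = \frac{i \sqrt{86}}{60 \left(-568\right)} + \frac{270052}{286283} = \frac{i \sqrt{86}}{-34080} + 270052 \cdot \frac{1}{286283} = i \sqrt{86} \left(- \frac{1}{34080}\right) + \frac{270052}{286283} = - \frac{i \sqrt{86}}{34080} + \frac{270052}{286283} = \frac{270052}{286283} - \frac{i \sqrt{86}}{34080}$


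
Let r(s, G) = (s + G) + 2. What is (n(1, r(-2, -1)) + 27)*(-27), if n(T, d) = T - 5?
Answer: -621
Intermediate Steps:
r(s, G) = 2 + G + s (r(s, G) = (G + s) + 2 = 2 + G + s)
n(T, d) = -5 + T
(n(1, r(-2, -1)) + 27)*(-27) = ((-5 + 1) + 27)*(-27) = (-4 + 27)*(-27) = 23*(-27) = -621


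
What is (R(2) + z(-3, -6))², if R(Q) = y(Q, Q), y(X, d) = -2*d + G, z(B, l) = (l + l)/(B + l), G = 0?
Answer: 64/9 ≈ 7.1111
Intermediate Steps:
z(B, l) = 2*l/(B + l) (z(B, l) = (2*l)/(B + l) = 2*l/(B + l))
y(X, d) = -2*d (y(X, d) = -2*d + 0 = -2*d)
R(Q) = -2*Q
(R(2) + z(-3, -6))² = (-2*2 + 2*(-6)/(-3 - 6))² = (-4 + 2*(-6)/(-9))² = (-4 + 2*(-6)*(-⅑))² = (-4 + 4/3)² = (-8/3)² = 64/9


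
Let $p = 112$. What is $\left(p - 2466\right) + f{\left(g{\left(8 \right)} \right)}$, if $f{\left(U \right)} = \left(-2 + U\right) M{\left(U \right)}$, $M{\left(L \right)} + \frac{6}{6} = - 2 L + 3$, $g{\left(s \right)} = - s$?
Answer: $-2534$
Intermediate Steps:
$M{\left(L \right)} = 2 - 2 L$ ($M{\left(L \right)} = -1 - \left(-3 + 2 L\right) = 2 - 2 L$)
$f{\left(U \right)} = \left(-2 + U\right) \left(2 - 2 U\right)$
$\left(p - 2466\right) + f{\left(g{\left(8 \right)} \right)} = \left(112 - 2466\right) - 2 \left(-1 - 8\right) \left(-2 - 8\right) = -2354 - 2 \left(-1 - 8\right) \left(-2 - 8\right) = -2354 - \left(-18\right) \left(-10\right) = -2354 - 180 = -2534$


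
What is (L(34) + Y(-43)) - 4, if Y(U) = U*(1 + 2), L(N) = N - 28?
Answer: -127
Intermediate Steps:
L(N) = -28 + N
Y(U) = 3*U (Y(U) = U*3 = 3*U)
(L(34) + Y(-43)) - 4 = ((-28 + 34) + 3*(-43)) - 4 = (6 - 129) - 4 = -123 - 4 = -127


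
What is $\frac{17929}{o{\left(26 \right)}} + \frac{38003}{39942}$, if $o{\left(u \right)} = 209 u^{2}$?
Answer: $\frac{434666855}{403083252} \approx 1.0784$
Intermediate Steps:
$\frac{17929}{o{\left(26 \right)}} + \frac{38003}{39942} = \frac{17929}{209 \cdot 26^{2}} + \frac{38003}{39942} = \frac{17929}{209 \cdot 676} + 38003 \cdot \frac{1}{39942} = \frac{17929}{141284} + \frac{5429}{5706} = \frac{434666855}{403083252}$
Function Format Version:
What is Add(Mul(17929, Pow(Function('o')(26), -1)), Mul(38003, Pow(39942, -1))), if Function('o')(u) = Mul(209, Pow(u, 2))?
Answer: Rational(434666855, 403083252) ≈ 1.0784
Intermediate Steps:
Add(Mul(17929, Pow(Function('o')(26), -1)), Mul(38003, Pow(39942, -1))) = Add(Mul(17929, Pow(Mul(209, Pow(26, 2)), -1)), Mul(38003, Pow(39942, -1))) = Add(Mul(17929, Pow(Mul(209, 676), -1)), Mul(38003, Rational(1, 39942))) = Add(Mul(17929, Pow(141284, -1)), Rational(5429, 5706)) = Add(Mul(17929, Rational(1, 141284)), Rational(5429, 5706)) = Add(Rational(17929, 141284), Rational(5429, 5706)) = Rational(434666855, 403083252)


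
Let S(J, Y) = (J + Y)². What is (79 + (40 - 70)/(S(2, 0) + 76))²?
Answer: 395641/64 ≈ 6181.9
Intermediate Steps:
(79 + (40 - 70)/(S(2, 0) + 76))² = (79 + (40 - 70)/((2 + 0)² + 76))² = (79 - 30/(2² + 76))² = (79 - 30/(4 + 76))² = (79 - 30/80)² = (79 - 30*1/80)² = (79 - 3/8)² = (629/8)² = 395641/64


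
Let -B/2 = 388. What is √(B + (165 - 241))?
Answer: 2*I*√213 ≈ 29.189*I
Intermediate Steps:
B = -776 (B = -2*388 = -776)
√(B + (165 - 241)) = √(-776 + (165 - 241)) = √(-776 - 76) = √(-852) = 2*I*√213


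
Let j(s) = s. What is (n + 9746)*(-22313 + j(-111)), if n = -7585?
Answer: -48458264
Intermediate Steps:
(n + 9746)*(-22313 + j(-111)) = (-7585 + 9746)*(-22313 - 111) = 2161*(-22424) = -48458264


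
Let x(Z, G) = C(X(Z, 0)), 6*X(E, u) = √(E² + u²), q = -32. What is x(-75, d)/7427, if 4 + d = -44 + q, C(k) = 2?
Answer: 2/7427 ≈ 0.00026929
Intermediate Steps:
X(E, u) = √(E² + u²)/6
d = -80 (d = -4 + (-44 - 32) = -4 - 76 = -80)
x(Z, G) = 2
x(-75, d)/7427 = 2/7427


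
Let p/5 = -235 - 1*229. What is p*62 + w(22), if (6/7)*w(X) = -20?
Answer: -431590/3 ≈ -1.4386e+5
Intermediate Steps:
w(X) = -70/3 (w(X) = (7/6)*(-20) = -70/3)
p = -2320 (p = 5*(-235 - 1*229) = 5*(-235 - 229) = 5*(-464) = -2320)
p*62 + w(22) = -2320*62 - 70/3 = -143840 - 70/3 = -431590/3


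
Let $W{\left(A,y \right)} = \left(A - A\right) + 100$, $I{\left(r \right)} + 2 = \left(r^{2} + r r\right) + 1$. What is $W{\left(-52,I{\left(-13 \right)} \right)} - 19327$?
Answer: $-19227$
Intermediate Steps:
$I{\left(r \right)} = -1 + 2 r^{2}$ ($I{\left(r \right)} = -2 + \left(\left(r^{2} + r r\right) + 1\right) = -2 + \left(\left(r^{2} + r^{2}\right) + 1\right) = -2 + \left(2 r^{2} + 1\right) = -2 + \left(1 + 2 r^{2}\right) = -1 + 2 r^{2}$)
$W{\left(A,y \right)} = 100$ ($W{\left(A,y \right)} = 0 + 100 = 100$)
$W{\left(-52,I{\left(-13 \right)} \right)} - 19327 = 100 - 19327 = -19227$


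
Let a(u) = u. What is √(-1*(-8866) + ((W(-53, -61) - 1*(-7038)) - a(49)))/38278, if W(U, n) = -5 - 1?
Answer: 3*√1761/38278 ≈ 0.0032889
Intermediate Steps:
W(U, n) = -6
√(-1*(-8866) + ((W(-53, -61) - 1*(-7038)) - a(49)))/38278 = √(-1*(-8866) + ((-6 - 1*(-7038)) - 1*49))/38278 = √(8866 + ((-6 + 7038) - 49))*(1/38278) = √(8866 + (7032 - 49))*(1/38278) = √(8866 + 6983)*(1/38278) = √15849*(1/38278) = (3*√1761)*(1/38278) = 3*√1761/38278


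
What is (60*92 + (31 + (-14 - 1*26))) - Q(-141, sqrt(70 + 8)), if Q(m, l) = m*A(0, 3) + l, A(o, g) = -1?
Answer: 5370 - sqrt(78) ≈ 5361.2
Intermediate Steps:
Q(m, l) = l - m (Q(m, l) = m*(-1) + l = -m + l = l - m)
(60*92 + (31 + (-14 - 1*26))) - Q(-141, sqrt(70 + 8)) = (60*92 + (31 + (-14 - 1*26))) - (sqrt(70 + 8) - 1*(-141)) = (5520 + (31 + (-14 - 26))) - (sqrt(78) + 141) = (5520 + (31 - 40)) - (141 + sqrt(78)) = (5520 - 9) + (-141 - sqrt(78)) = 5511 + (-141 - sqrt(78)) = 5370 - sqrt(78)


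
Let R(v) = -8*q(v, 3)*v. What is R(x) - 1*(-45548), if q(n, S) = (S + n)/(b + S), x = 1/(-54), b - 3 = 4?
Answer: 166022621/3645 ≈ 45548.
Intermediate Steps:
b = 7 (b = 3 + 4 = 7)
x = -1/54 ≈ -0.018519
q(n, S) = (S + n)/(7 + S)
R(v) = -8*v*(3/10 + v/10) (R(v) = -8*(3 + v)/(7 + 3)*v = -8*(3 + v)/10*v = -8*(3/10 + v/10)*v = -8*v*(3/10 + v/10))
R(x) - 1*(-45548) = -⅘*(-1/54)*(3 - 1/54) - 1*(-45548) = -⅘*(-1/54)*161/54 + 45548 = 161/3645 + 45548 = 166022621/3645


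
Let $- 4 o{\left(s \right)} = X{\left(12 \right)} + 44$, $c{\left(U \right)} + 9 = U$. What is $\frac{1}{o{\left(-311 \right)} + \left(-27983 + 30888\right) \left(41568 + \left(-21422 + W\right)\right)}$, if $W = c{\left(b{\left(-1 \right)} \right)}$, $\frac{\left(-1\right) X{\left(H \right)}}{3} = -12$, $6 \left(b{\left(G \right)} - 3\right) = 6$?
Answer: $\frac{1}{58509585} \approx 1.7091 \cdot 10^{-8}$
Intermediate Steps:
$b{\left(G \right)} = 4$ ($b{\left(G \right)} = 3 + \frac{1}{6} \cdot 6 = 3 + 1 = 4$)
$c{\left(U \right)} = -9 + U$
$X{\left(H \right)} = 36$ ($X{\left(H \right)} = \left(-3\right) \left(-12\right) = 36$)
$W = -5$ ($W = -9 + 4 = -5$)
$o{\left(s \right)} = -20$ ($o{\left(s \right)} = - \frac{36 + 44}{4} = \left(- \frac{1}{4}\right) 80 = -20$)
$\frac{1}{o{\left(-311 \right)} + \left(-27983 + 30888\right) \left(41568 + \left(-21422 + W\right)\right)} = \frac{1}{-20 + \left(-27983 + 30888\right) \left(41568 - 21427\right)} = \frac{1}{-20 + 2905 \left(41568 - 21427\right)} = \frac{1}{-20 + 2905 \cdot 20141} = \frac{1}{-20 + 58509605} = \frac{1}{58509585}$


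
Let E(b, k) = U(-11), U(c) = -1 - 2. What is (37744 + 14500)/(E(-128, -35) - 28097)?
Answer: -13061/7025 ≈ -1.8592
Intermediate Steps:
U(c) = -3
E(b, k) = -3
(37744 + 14500)/(E(-128, -35) - 28097) = (37744 + 14500)/(-3 - 28097) = 52244/(-28100) = 52244*(-1/28100) = -13061/7025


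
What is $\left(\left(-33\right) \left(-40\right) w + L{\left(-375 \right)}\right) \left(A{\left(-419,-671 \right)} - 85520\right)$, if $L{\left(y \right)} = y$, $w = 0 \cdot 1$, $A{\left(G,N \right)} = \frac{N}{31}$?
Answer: $\frac{994421625}{31} \approx 3.2078 \cdot 10^{7}$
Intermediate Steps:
$A{\left(G,N \right)} = \frac{N}{31}$ ($A{\left(G,N \right)} = N \frac{1}{31} = \frac{N}{31}$)
$w = 0$
$\left(\left(-33\right) \left(-40\right) w + L{\left(-375 \right)}\right) \left(A{\left(-419,-671 \right)} - 85520\right) = \left(\left(-33\right) \left(-40\right) 0 - 375\right) \left(\frac{1}{31} \left(-671\right) - 85520\right) = \left(1320 \cdot 0 - 375\right) \left(- \frac{671}{31} - 85520\right) = \left(0 - 375\right) \left(- \frac{2651791}{31}\right) = \left(-375\right) \left(- \frac{2651791}{31}\right) = \frac{994421625}{31}$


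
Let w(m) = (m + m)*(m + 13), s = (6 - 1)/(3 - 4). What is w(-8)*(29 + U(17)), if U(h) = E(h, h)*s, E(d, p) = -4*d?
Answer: -29520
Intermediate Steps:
s = -5 (s = 5/(-1) = 5*(-1) = -5)
w(m) = 2*m*(13 + m) (w(m) = (2*m)*(13 + m) = 2*m*(13 + m))
U(h) = 20*h (U(h) = -4*h*(-5) = 20*h)
w(-8)*(29 + U(17)) = (2*(-8)*(13 - 8))*(29 + 20*17) = (2*(-8)*5)*(29 + 340) = -80*369 = -29520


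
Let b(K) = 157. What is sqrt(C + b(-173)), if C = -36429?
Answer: 4*I*sqrt(2267) ≈ 190.45*I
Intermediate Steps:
sqrt(C + b(-173)) = sqrt(-36429 + 157) = sqrt(-36272) = 4*I*sqrt(2267)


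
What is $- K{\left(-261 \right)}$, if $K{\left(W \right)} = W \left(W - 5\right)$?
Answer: $-69426$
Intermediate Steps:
$K{\left(W \right)} = W \left(-5 + W\right)$
$- K{\left(-261 \right)} = - \left(-261\right) \left(-5 - 261\right) = - \left(-261\right) \left(-266\right) = \left(-1\right) 69426 = -69426$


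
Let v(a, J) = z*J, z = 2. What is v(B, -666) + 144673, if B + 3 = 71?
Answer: 143341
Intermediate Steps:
B = 68 (B = -3 + 71 = 68)
v(a, J) = 2*J
v(B, -666) + 144673 = 2*(-666) + 144673 = -1332 + 144673 = 143341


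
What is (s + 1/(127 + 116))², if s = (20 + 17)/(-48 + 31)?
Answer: 80532676/17065161 ≈ 4.7191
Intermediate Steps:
s = -37/17 (s = 37/(-17) = 37*(-1/17) = -37/17 ≈ -2.1765)
(s + 1/(127 + 116))² = (-37/17 + 1/(127 + 116))² = (-37/17 + 1/243)² = (-8974/4131)² = 80532676/17065161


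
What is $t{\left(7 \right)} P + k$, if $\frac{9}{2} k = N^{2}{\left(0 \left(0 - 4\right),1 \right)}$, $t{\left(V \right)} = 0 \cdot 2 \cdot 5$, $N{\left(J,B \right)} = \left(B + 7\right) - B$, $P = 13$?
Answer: $\frac{98}{9} \approx 10.889$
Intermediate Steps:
$N{\left(J,B \right)} = 7$ ($N{\left(J,B \right)} = \left(7 + B\right) - B = 7$)
$t{\left(V \right)} = 0$ ($t{\left(V \right)} = 0 \cdot 5 = 0$)
$k = \frac{98}{9}$ ($k = \frac{2 \cdot 7^{2}}{9} = \frac{2}{9} \cdot 49 = \frac{98}{9} \approx 10.889$)
$t{\left(7 \right)} P + k = 0 \cdot 13 + \frac{98}{9} = 0 + \frac{98}{9} = \frac{98}{9}$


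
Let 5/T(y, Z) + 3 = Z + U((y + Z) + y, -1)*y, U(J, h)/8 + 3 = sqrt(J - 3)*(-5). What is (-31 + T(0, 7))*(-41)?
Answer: 4879/4 ≈ 1219.8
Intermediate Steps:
U(J, h) = -24 - 40*sqrt(-3 + J) (U(J, h) = -24 + 8*(sqrt(J - 3)*(-5)) = -24 + 8*(sqrt(-3 + J)*(-5)) = -24 + 8*(-5*sqrt(-3 + J)) = -24 - 40*sqrt(-3 + J))
T(y, Z) = 5/(-3 + Z + y*(-24 - 40*sqrt(-3 + Z + 2*y))) (T(y, Z) = 5/(-3 + (Z + (-24 - 40*sqrt(-3 + ((y + Z) + y)))*y)) = 5/(-3 + (Z + (-24 - 40*sqrt(-3 + ((Z + y) + y)))*y)) = 5/(-3 + (Z + (-24 - 40*sqrt(-3 + (Z + 2*y)))*y)) = 5/(-3 + (Z + (-24 - 40*sqrt(-3 + Z + 2*y))*y)) = 5/(-3 + (Z + y*(-24 - 40*sqrt(-3 + Z + 2*y)))) = 5/(-3 + Z + y*(-24 - 40*sqrt(-3 + Z + 2*y))))
(-31 + T(0, 7))*(-41) = (-31 - 5/(3 - 1*7 + 8*0*(3 + 5*sqrt(-3 + 7 + 2*0))))*(-41) = (-31 - 5/(3 - 7 + 8*0*(3 + 5*sqrt(-3 + 7 + 0))))*(-41) = (-31 - 5/(3 - 7 + 8*0*(3 + 5*sqrt(4))))*(-41) = (-31 - 5/(3 - 7 + 8*0*(3 + 5*2)))*(-41) = (-31 - 5/(3 - 7 + 8*0*(3 + 10)))*(-41) = (-31 - 5/(3 - 7 + 8*0*13))*(-41) = (-31 - 5/(3 - 7 + 0))*(-41) = (-31 - 5/(-4))*(-41) = (-31 - 5*(-1/4))*(-41) = (-31 + 5/4)*(-41) = -119/4*(-41) = 4879/4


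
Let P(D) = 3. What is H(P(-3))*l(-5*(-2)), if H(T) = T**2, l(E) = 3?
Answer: 27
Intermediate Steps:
H(P(-3))*l(-5*(-2)) = 3**2*3 = 9*3 = 27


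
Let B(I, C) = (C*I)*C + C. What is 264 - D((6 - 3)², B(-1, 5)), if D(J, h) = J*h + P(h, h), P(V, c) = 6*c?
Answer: 564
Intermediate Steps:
B(I, C) = C + I*C² (B(I, C) = I*C² + C = C + I*C²)
D(J, h) = 6*h + J*h (D(J, h) = J*h + 6*h = 6*h + J*h)
264 - D((6 - 3)², B(-1, 5)) = 264 - 5*(1 + 5*(-1))*(6 + (6 - 3)²) = 264 - 5*(1 - 5)*(6 + 3²) = 264 - 5*(-4)*(6 + 9) = 264 - (-20)*15 = 264 - 1*(-300) = 264 + 300 = 564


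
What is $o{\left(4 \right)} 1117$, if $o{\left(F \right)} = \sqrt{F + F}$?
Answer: $2234 \sqrt{2} \approx 3159.4$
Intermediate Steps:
$o{\left(F \right)} = \sqrt{2} \sqrt{F}$ ($o{\left(F \right)} = \sqrt{2 F} = \sqrt{2} \sqrt{F}$)
$o{\left(4 \right)} 1117 = \sqrt{2} \sqrt{4} \cdot 1117 = \sqrt{2} \cdot 2 \cdot 1117 = 2 \sqrt{2} \cdot 1117 = 2234 \sqrt{2}$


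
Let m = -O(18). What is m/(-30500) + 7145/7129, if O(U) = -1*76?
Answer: 54345174/54358625 ≈ 0.99975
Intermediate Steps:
O(U) = -76
m = 76 (m = -1*(-76) = 76)
m/(-30500) + 7145/7129 = 76/(-30500) + 7145/7129 = 76*(-1/30500) + 7145*(1/7129) = -19/7625 + 7145/7129 = 54345174/54358625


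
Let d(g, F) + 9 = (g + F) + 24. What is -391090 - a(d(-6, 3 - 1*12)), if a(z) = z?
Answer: -391090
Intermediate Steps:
d(g, F) = 15 + F + g (d(g, F) = -9 + ((g + F) + 24) = -9 + ((F + g) + 24) = -9 + (24 + F + g) = 15 + F + g)
-391090 - a(d(-6, 3 - 1*12)) = -391090 - (15 + (3 - 1*12) - 6) = -391090 - (15 + (3 - 12) - 6) = -391090 - (15 - 9 - 6) = -391090 - 1*0 = -391090 + 0 = -391090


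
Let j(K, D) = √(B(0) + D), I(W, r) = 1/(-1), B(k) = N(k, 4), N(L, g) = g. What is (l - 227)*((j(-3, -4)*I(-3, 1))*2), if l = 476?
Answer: 0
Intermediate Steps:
B(k) = 4
I(W, r) = -1
j(K, D) = √(4 + D)
(l - 227)*((j(-3, -4)*I(-3, 1))*2) = (476 - 227)*((√(4 - 4)*(-1))*2) = 249*((√0*(-1))*2) = 249*((0*(-1))*2) = 249*(0*2) = 249*0 = 0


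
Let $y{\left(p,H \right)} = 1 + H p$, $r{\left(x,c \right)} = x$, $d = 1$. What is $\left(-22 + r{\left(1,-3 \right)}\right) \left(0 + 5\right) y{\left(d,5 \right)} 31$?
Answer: $-19530$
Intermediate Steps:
$\left(-22 + r{\left(1,-3 \right)}\right) \left(0 + 5\right) y{\left(d,5 \right)} 31 = \left(-22 + 1\right) \left(0 + 5\right) \left(1 + 5 \cdot 1\right) 31 = \left(-21\right) 5 \left(1 + 5\right) 31 = \left(-105\right) 6 \cdot 31 = \left(-630\right) 31 = -19530$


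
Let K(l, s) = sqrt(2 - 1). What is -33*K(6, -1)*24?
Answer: -792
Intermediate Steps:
K(l, s) = 1 (K(l, s) = sqrt(1) = 1)
-33*K(6, -1)*24 = -33*1*24 = -33*24 = -792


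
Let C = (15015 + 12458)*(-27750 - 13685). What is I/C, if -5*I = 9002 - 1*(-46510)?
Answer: 55512/5691718775 ≈ 9.7531e-6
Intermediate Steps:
C = -1138343755 (C = 27473*(-41435) = -1138343755)
I = -55512/5 (I = -(9002 - 1*(-46510))/5 = -(9002 + 46510)/5 = -⅕*55512 = -55512/5 ≈ -11102.)
I/C = -55512/5/(-1138343755) = -55512/5*(-1/1138343755) = 55512/5691718775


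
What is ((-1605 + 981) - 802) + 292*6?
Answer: 326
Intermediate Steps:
((-1605 + 981) - 802) + 292*6 = (-624 - 802) + 1752 = -1426 + 1752 = 326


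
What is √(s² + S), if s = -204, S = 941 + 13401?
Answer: 7*√1142 ≈ 236.55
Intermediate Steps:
S = 14342
√(s² + S) = √((-204)² + 14342) = √(41616 + 14342) = √55958 = 7*√1142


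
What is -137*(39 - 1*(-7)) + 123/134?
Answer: -844345/134 ≈ -6301.1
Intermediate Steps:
-137*(39 - 1*(-7)) + 123/134 = -137*(39 + 7) + 123*(1/134) = -137*46 + 123/134 = -6302 + 123/134 = -844345/134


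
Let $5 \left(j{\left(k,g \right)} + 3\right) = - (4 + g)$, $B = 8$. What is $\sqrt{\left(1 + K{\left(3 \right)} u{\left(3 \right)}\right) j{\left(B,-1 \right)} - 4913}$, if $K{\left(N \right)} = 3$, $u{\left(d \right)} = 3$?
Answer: $7 i \sqrt{101} \approx 70.349 i$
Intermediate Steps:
$j{\left(k,g \right)} = - \frac{19}{5} - \frac{g}{5}$ ($j{\left(k,g \right)} = -3 + \frac{\left(-1\right) \left(4 + g\right)}{5} = -3 + \frac{-4 - g}{5} = -3 - \left(\frac{4}{5} + \frac{g}{5}\right) = - \frac{19}{5} - \frac{g}{5}$)
$\sqrt{\left(1 + K{\left(3 \right)} u{\left(3 \right)}\right) j{\left(B,-1 \right)} - 4913} = \sqrt{\left(1 + 3 \cdot 3\right) \left(- \frac{19}{5} - - \frac{1}{5}\right) - 4913} = \sqrt{\left(1 + 9\right) \left(- \frac{19}{5} + \frac{1}{5}\right) - 4913} = \sqrt{10 \left(- \frac{18}{5}\right) - 4913} = \sqrt{-36 - 4913} = \sqrt{-4949} = 7 i \sqrt{101}$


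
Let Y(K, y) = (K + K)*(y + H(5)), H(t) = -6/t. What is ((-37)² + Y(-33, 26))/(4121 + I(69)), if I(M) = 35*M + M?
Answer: -1339/33025 ≈ -0.040545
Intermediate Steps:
I(M) = 36*M
Y(K, y) = 2*K*(-6/5 + y) (Y(K, y) = (K + K)*(y - 6/5) = (2*K)*(y - 6*⅕) = (2*K)*(y - 6/5) = (2*K)*(-6/5 + y) = 2*K*(-6/5 + y))
((-37)² + Y(-33, 26))/(4121 + I(69)) = ((-37)² + (⅖)*(-33)*(-6 + 5*26))/(4121 + 36*69) = (1369 + (⅖)*(-33)*(-6 + 130))/(4121 + 2484) = (1369 + (⅖)*(-33)*124)/6605 = (1369 - 8184/5)*(1/6605) = -1339/5*1/6605 = -1339/33025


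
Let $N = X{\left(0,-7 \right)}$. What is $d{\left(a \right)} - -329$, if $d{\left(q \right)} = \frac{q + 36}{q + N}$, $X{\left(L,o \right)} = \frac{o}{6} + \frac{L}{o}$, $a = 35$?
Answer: $\frac{67213}{203} \approx 331.1$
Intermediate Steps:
$X{\left(L,o \right)} = \frac{o}{6} + \frac{L}{o}$ ($X{\left(L,o \right)} = o \frac{1}{6} + \frac{L}{o} = \frac{o}{6} + \frac{L}{o}$)
$N = - \frac{7}{6}$ ($N = \frac{1}{6} \left(-7\right) + \frac{0}{-7} = - \frac{7}{6} + 0 \left(- \frac{1}{7}\right) = - \frac{7}{6} + 0 = - \frac{7}{6} \approx -1.1667$)
$d{\left(q \right)} = \frac{36 + q}{- \frac{7}{6} + q}$ ($d{\left(q \right)} = \frac{q + 36}{q - \frac{7}{6}} = \frac{36 + q}{- \frac{7}{6} + q}$)
$d{\left(a \right)} - -329 = \frac{6 \left(36 + 35\right)}{-7 + 6 \cdot 35} - -329 = 6 \frac{1}{-7 + 210} \cdot 71 + 329 = 6 \cdot \frac{1}{203} \cdot 71 + 329 = \frac{426}{203} + 329 = \frac{67213}{203}$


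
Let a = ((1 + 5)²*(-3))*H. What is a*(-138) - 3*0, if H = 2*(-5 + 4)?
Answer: -29808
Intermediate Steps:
H = -2 (H = 2*(-1) = -2)
a = 216 (a = ((1 + 5)²*(-3))*(-2) = (6²*(-3))*(-2) = (36*(-3))*(-2) = -108*(-2) = 216)
a*(-138) - 3*0 = 216*(-138) - 3*0 = -29808 + 0 = -29808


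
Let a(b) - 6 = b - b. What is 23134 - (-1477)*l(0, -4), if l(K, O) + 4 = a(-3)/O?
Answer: 30021/2 ≈ 15011.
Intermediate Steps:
a(b) = 6 (a(b) = 6 + (b - b) = 6 + 0 = 6)
l(K, O) = -4 + 6/O
23134 - (-1477)*l(0, -4) = 23134 - (-1477)*(-4 + 6/(-4)) = 23134 - (-1477)*(-4 + 6*(-¼)) = 23134 - (-1477)*(-4 - 3/2) = 23134 - (-1477)*(-11)/2 = 23134 - 1*16247/2 = 23134 - 16247/2 = 30021/2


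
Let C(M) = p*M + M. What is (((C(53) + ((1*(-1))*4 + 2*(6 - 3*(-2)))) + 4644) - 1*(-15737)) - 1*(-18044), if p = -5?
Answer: 38233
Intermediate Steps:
C(M) = -4*M (C(M) = -5*M + M = -4*M)
(((C(53) + ((1*(-1))*4 + 2*(6 - 3*(-2)))) + 4644) - 1*(-15737)) - 1*(-18044) = (((-4*53 + ((1*(-1))*4 + 2*(6 - 3*(-2)))) + 4644) - 1*(-15737)) - 1*(-18044) = (((-212 + (-1*4 + 2*(6 + 6))) + 4644) + 15737) + 18044 = (((-212 + (-4 + 2*12)) + 4644) + 15737) + 18044 = (((-212 + (-4 + 24)) + 4644) + 15737) + 18044 = (((-212 + 20) + 4644) + 15737) + 18044 = ((-192 + 4644) + 15737) + 18044 = (4452 + 15737) + 18044 = 20189 + 18044 = 38233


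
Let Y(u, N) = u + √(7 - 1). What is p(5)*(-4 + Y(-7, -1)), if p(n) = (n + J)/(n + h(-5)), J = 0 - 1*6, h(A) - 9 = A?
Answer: 11/9 - √6/9 ≈ 0.95006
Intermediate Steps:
Y(u, N) = u + √6
h(A) = 9 + A
J = -6 (J = 0 - 6 = -6)
p(n) = (-6 + n)/(4 + n) (p(n) = (n - 6)/(n + (9 - 5)) = (-6 + n)/(n + 4) = (-6 + n)/(4 + n))
p(5)*(-4 + Y(-7, -1)) = ((-6 + 5)/(4 + 5))*(-4 + (-7 + √6)) = (-1/9)*(-11 + √6) = ((⅑)*(-1))*(-11 + √6) = -(-11 + √6)/9 = 11/9 - √6/9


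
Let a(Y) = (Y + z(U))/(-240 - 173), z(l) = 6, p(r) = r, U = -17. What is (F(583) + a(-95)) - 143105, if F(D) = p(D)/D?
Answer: -59101863/413 ≈ -1.4310e+5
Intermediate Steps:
F(D) = 1 (F(D) = D/D = 1)
a(Y) = -6/413 - Y/413 (a(Y) = (Y + 6)/(-240 - 173) = (6 + Y)/(-413) = (6 + Y)*(-1/413) = -6/413 - Y/413)
(F(583) + a(-95)) - 143105 = (1 + (-6/413 - 1/413*(-95))) - 143105 = (1 + (-6/413 + 95/413)) - 143105 = (1 + 89/413) - 143105 = 502/413 - 143105 = -59101863/413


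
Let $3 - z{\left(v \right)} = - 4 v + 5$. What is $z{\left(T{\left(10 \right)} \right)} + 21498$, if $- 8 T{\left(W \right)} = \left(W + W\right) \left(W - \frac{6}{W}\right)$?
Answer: $21402$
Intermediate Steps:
$T{\left(W \right)} = - \frac{W \left(W - \frac{6}{W}\right)}{4}$ ($T{\left(W \right)} = - \frac{\left(W + W\right) \left(W - \frac{6}{W}\right)}{8} = - \frac{2 W \left(W - \frac{6}{W}\right)}{8} = - \frac{W \left(W - \frac{6}{W}\right)}{4}$)
$z{\left(v \right)} = -2 + 4 v$ ($z{\left(v \right)} = 3 - \left(- 4 v + 5\right) = 3 - \left(5 - 4 v\right) = 3 + \left(-5 + 4 v\right) = -2 + 4 v$)
$z{\left(T{\left(10 \right)} \right)} + 21498 = \left(-2 + 4 \left(\frac{3}{2} - \frac{10^{2}}{4}\right)\right) + 21498 = \left(-2 + 4 \left(\frac{3}{2} - 25\right)\right) + 21498 = \left(-2 + 4 \left(- \frac{47}{2}\right)\right) + 21498 = \left(-2 - 94\right) + 21498 = -96 + 21498 = 21402$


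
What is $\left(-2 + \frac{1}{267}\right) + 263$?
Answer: $\frac{69688}{267} \approx 261.0$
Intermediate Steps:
$\left(-2 + \frac{1}{267}\right) + 263 = - \frac{533}{267} + 263 = \frac{69688}{267}$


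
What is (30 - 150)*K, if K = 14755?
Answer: -1770600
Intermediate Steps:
(30 - 150)*K = (30 - 150)*14755 = -120*14755 = -1770600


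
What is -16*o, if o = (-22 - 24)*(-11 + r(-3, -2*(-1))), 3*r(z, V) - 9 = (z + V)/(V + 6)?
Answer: -17756/3 ≈ -5918.7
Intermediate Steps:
r(z, V) = 3 + (V + z)/(3*(6 + V)) (r(z, V) = 3 + ((z + V)/(V + 6))/3 = 3 + ((V + z)/(6 + V))/3 = 3 + (V + z)/(3*(6 + V)))
o = 4439/12 (o = (-22 - 24)*(-11 + (54 - 3 + 10*(-2*(-1)))/(3*(6 - 2*(-1)))) = -46*(-11 + (54 - 3 + 10*2)/(3*(6 + 2))) = -46*(-11 + (⅓)*(54 - 3 + 20)/8) = -46*(-11 + (⅓)*(⅛)*71) = -46*(-11 + 71/24) = -46*(-193/24) = 4439/12 ≈ 369.92)
-16*o = -16*4439/12 = -17756/3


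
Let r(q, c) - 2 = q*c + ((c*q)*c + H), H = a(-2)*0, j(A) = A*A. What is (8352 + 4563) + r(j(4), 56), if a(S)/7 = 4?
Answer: 63989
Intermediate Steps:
a(S) = 28 (a(S) = 7*4 = 28)
j(A) = A²
H = 0 (H = 28*0 = 0)
r(q, c) = 2 + c*q + q*c² (r(q, c) = 2 + (q*c + ((c*q)*c + 0)) = 2 + (c*q + (q*c² + 0)) = 2 + (c*q + q*c²) = 2 + c*q + q*c²)
(8352 + 4563) + r(j(4), 56) = (8352 + 4563) + (2 + 56*4² + 4²*56²) = 12915 + (2 + 56*16 + 16*3136) = 12915 + (2 + 896 + 50176) = 12915 + 51074 = 63989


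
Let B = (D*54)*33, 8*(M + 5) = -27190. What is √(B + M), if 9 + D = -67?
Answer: I*√555343/2 ≈ 372.61*I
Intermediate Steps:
M = -13615/4 (M = -5 + (⅛)*(-27190) = -5 - 13595/4 = -13615/4 ≈ -3403.8)
D = -76 (D = -9 - 67 = -76)
B = -135432 (B = -76*54*33 = -4104*33 = -135432)
√(B + M) = √(-135432 - 13615/4) = √(-555343/4) = I*√555343/2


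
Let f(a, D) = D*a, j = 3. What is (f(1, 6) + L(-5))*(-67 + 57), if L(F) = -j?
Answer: -30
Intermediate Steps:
L(F) = -3 (L(F) = -1*3 = -3)
(f(1, 6) + L(-5))*(-67 + 57) = (6*1 - 3)*(-67 + 57) = (6 - 3)*(-10) = 3*(-10) = -30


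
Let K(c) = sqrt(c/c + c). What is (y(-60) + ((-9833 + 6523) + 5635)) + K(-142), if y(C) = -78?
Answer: 2247 + I*sqrt(141) ≈ 2247.0 + 11.874*I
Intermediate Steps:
K(c) = sqrt(1 + c)
(y(-60) + ((-9833 + 6523) + 5635)) + K(-142) = (-78 + ((-9833 + 6523) + 5635)) + sqrt(1 - 142) = (-78 + (-3310 + 5635)) + sqrt(-141) = (-78 + 2325) + I*sqrt(141) = 2247 + I*sqrt(141)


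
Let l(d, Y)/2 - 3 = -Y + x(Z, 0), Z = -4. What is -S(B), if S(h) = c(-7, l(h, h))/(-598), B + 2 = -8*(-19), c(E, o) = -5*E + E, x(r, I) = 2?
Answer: 14/299 ≈ 0.046823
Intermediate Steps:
l(d, Y) = 10 - 2*Y (l(d, Y) = 6 + 2*(-Y + 2) = 6 + 2*(2 - Y) = 6 + (4 - 2*Y) = 10 - 2*Y)
c(E, o) = -4*E
B = 150 (B = -2 - 8*(-19) = -2 + 152 = 150)
S(h) = -14/299 (S(h) = -4*(-7)/(-598) = 28*(-1/598) = -14/299)
-S(B) = -1*(-14/299) = 14/299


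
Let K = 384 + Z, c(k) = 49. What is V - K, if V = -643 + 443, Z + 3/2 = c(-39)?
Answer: -1263/2 ≈ -631.50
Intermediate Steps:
Z = 95/2 (Z = -3/2 + 49 = 95/2 ≈ 47.500)
K = 863/2 (K = 384 + 95/2 = 863/2 ≈ 431.50)
V = -200
V - K = -200 - 1*863/2 = -200 - 863/2 = -1263/2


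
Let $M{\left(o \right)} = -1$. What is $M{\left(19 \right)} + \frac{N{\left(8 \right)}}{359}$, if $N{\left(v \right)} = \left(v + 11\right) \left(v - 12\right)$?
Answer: $- \frac{435}{359} \approx -1.2117$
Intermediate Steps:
$N{\left(v \right)} = \left(-12 + v\right) \left(11 + v\right)$ ($N{\left(v \right)} = \left(11 + v\right) \left(-12 + v\right) = \left(-12 + v\right) \left(11 + v\right)$)
$M{\left(19 \right)} + \frac{N{\left(8 \right)}}{359} = -1 + \frac{-132 + 8^{2} - 8}{359} = -1 + \left(-132 + 64 - 8\right) \frac{1}{359} = -1 - \frac{76}{359} = - \frac{435}{359}$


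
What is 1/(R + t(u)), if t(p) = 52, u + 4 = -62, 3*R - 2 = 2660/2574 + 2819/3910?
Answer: 15096510/803911213 ≈ 0.018779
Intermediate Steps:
R = 18892693/15096510 (R = ⅔ + (2660/2574 + 2819/3910)/3 = ⅔ + (2660*(1/2574) + 2819*(1/3910))/3 = ⅔ + (1330/1287 + 2819/3910)/3 = ⅔ + (⅓)*(8828353/5032170) = ⅔ + 8828353/15096510 = 18892693/15096510 ≈ 1.2515)
u = -66 (u = -4 - 62 = -66)
1/(R + t(u)) = 1/(18892693/15096510 + 52) = 1/(803911213/15096510) = 15096510/803911213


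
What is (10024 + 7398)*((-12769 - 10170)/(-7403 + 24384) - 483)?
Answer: -143291803564/16981 ≈ -8.4384e+6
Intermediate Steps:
(10024 + 7398)*((-12769 - 10170)/(-7403 + 24384) - 483) = 17422*(-22939/16981 - 483) = 17422*(-8224762/16981) = -143291803564/16981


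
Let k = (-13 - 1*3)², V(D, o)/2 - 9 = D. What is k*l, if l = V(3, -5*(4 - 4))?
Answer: 6144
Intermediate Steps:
V(D, o) = 18 + 2*D
l = 24 (l = 18 + 2*3 = 18 + 6 = 24)
k = 256 (k = (-13 - 3)² = (-16)² = 256)
k*l = 256*24 = 6144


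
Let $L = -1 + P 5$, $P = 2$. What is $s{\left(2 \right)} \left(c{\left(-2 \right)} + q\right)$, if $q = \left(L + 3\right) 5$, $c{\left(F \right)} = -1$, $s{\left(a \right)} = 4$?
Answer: $236$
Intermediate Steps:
$L = 9$ ($L = -1 + 2 \cdot 5 = -1 + 10 = 9$)
$q = 60$ ($q = \left(9 + 3\right) 5 = 12 \cdot 5 = 60$)
$s{\left(2 \right)} \left(c{\left(-2 \right)} + q\right) = 4 \left(-1 + 60\right) = 4 \cdot 59 = 236$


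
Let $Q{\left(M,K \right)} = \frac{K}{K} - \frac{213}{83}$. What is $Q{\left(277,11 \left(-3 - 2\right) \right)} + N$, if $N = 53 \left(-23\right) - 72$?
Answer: $- \frac{107283}{83} \approx -1292.6$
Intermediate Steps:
$N = -1291$ ($N = -1219 - 72 = -1291$)
$Q{\left(M,K \right)} = - \frac{130}{83}$ ($Q{\left(M,K \right)} = 1 - \frac{213}{83} = - \frac{130}{83}$)
$Q{\left(277,11 \left(-3 - 2\right) \right)} + N = - \frac{130}{83} - 1291 = - \frac{107283}{83}$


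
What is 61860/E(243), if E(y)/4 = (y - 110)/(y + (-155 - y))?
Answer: -2397075/133 ≈ -18023.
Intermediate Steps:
E(y) = 88/31 - 4*y/155 (E(y) = 4*((y - 110)/(y + (-155 - y))) = 4*((-110 + y)/(-155)) = 4*((-110 + y)*(-1/155)) = 4*(22/31 - y/155) = 88/31 - 4*y/155)
61860/E(243) = 61860/(88/31 - 4/155*243) = 61860/(88/31 - 972/155) = 61860/(-532/155) = 61860*(-155/532) = -2397075/133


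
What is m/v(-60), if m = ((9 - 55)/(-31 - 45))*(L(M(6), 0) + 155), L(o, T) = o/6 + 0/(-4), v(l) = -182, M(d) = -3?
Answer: -7107/13832 ≈ -0.51381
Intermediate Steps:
L(o, T) = o/6 (L(o, T) = o*(⅙) + 0*(-¼) = o/6 + 0 = o/6)
m = 7107/76 (m = ((9 - 55)/(-31 - 45))*((⅙)*(-3) + 155) = (-46/(-76))*(-½ + 155) = -46*(-1/76)*(309/2) = (23/38)*(309/2) = 7107/76 ≈ 93.513)
m/v(-60) = (7107/76)/(-182) = (7107/76)*(-1/182) = -7107/13832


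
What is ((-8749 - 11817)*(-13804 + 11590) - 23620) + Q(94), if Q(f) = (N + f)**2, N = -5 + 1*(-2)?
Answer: 45517073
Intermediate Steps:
N = -7 (N = -5 - 2 = -7)
Q(f) = (-7 + f)**2
((-8749 - 11817)*(-13804 + 11590) - 23620) + Q(94) = ((-8749 - 11817)*(-13804 + 11590) - 23620) + (-7 + 94)**2 = (-20566*(-2214) - 23620) + 87**2 = (45533124 - 23620) + 7569 = 45509504 + 7569 = 45517073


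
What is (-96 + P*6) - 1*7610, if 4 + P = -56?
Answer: -8066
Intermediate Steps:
P = -60 (P = -4 - 56 = -60)
(-96 + P*6) - 1*7610 = (-96 - 60*6) - 1*7610 = (-96 - 360) - 7610 = -456 - 7610 = -8066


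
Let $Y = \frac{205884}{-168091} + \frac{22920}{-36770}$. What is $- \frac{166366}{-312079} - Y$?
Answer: $\frac{65616255541046}{27555265280279} \approx 2.3813$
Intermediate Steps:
$Y = - \frac{163185720}{88295801}$ ($Y = 205884 \left(- \frac{1}{168091}\right) + 22920 \left(- \frac{1}{36770}\right) = - \frac{29412}{24013} - \frac{2292}{3677} = - \frac{163185720}{88295801} \approx -1.8482$)
$- \frac{166366}{-312079} - Y = - \frac{166366}{-312079} - - \frac{163185720}{88295801} = \left(-166366\right) \left(- \frac{1}{312079}\right) + \frac{163185720}{88295801} = \frac{166366}{312079} + \frac{163185720}{88295801} = \frac{65616255541046}{27555265280279}$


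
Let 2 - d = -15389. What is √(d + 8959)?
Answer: 5*√974 ≈ 156.04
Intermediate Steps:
d = 15391 (d = 2 - 1*(-15389) = 2 + 15389 = 15391)
√(d + 8959) = √(15391 + 8959) = √24350 = 5*√974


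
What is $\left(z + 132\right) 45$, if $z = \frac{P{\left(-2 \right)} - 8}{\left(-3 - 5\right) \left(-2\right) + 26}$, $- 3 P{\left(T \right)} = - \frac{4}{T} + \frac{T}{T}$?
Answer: $\frac{83025}{14} \approx 5930.4$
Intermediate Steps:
$P{\left(T \right)} = - \frac{1}{3} + \frac{4}{3 T}$ ($P{\left(T \right)} = - \frac{- \frac{4}{T} + \frac{T}{T}}{3} = - \frac{- \frac{4}{T} + 1}{3} = - \frac{1 - \frac{4}{T}}{3} = - \frac{1}{3} + \frac{4}{3 T}$)
$z = - \frac{3}{14}$ ($z = \frac{\frac{4 - -2}{3 \left(-2\right)} - 8}{\left(-3 - 5\right) \left(-2\right) + 26} = \frac{\frac{1}{3} \left(- \frac{1}{2}\right) \left(4 + 2\right) - 8}{\left(-8\right) \left(-2\right) + 26} = \frac{\frac{1}{3} \left(- \frac{1}{2}\right) 6 - 8}{16 + 26} = \frac{-1 - 8}{42} = \left(-9\right) \frac{1}{42} = - \frac{3}{14} \approx -0.21429$)
$\left(z + 132\right) 45 = \left(- \frac{3}{14} + 132\right) 45 = \frac{1845}{14} \cdot 45 = \frac{83025}{14}$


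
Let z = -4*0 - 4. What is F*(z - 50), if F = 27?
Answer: -1458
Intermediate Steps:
z = -4 (z = 0 - 4 = -4)
F*(z - 50) = 27*(-4 - 50) = 27*(-54) = -1458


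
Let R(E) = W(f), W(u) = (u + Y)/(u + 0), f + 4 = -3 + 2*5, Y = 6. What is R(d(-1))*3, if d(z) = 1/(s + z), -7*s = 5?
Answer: 9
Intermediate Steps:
s = -5/7 (s = -⅐*5 = -5/7 ≈ -0.71429)
f = 3 (f = -4 + (-3 + 2*5) = -4 + (-3 + 10) = -4 + 7 = 3)
W(u) = (6 + u)/u (W(u) = (u + 6)/(u + 0) = (6 + u)/u)
d(z) = 1/(-5/7 + z)
R(E) = 3 (R(E) = (6 + 3)/3 = (⅓)*9 = 3)
R(d(-1))*3 = 3*3 = 9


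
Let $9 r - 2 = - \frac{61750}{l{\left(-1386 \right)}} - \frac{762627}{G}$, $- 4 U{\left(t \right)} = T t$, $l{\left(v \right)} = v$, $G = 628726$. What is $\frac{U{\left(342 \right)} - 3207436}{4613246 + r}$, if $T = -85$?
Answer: $- \frac{256102566290703}{369188506701923} \approx -0.69369$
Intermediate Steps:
$U{\left(t \right)} = \frac{85 t}{4}$ ($U{\left(t \right)} = - \frac{\left(-85\right) t}{4} = \frac{85 t}{4}$)
$r = \frac{403159775}{80027838}$ ($r = \frac{2}{9} + \frac{- \frac{61750}{-1386} - \frac{762627}{628726}}{9} = \frac{2}{9} + \frac{\left(-61750\right) \left(- \frac{1}{1386}\right) - \frac{762627}{628726}}{9} = \frac{2}{9} + \frac{\frac{30875}{693} - \frac{762627}{628726}}{9} = \frac{2}{9} + \frac{1}{9} \cdot \frac{385375811}{8891982} = \frac{2}{9} + \frac{385375811}{80027838} = \frac{403159775}{80027838} \approx 5.0377$)
$\frac{U{\left(342 \right)} - 3207436}{4613246 + r} = \frac{\frac{85}{4} \cdot 342 - 3207436}{4613246 + \frac{403159775}{80027838}} = \frac{\frac{14535}{2} - 3207436}{\frac{369188506701923}{80027838}} = \left(- \frac{6400337}{2}\right) \frac{80027838}{369188506701923} = - \frac{256102566290703}{369188506701923}$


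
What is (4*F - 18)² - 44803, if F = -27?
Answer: -28927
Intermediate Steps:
(4*F - 18)² - 44803 = (4*(-27) - 18)² - 44803 = (-108 - 18)² - 44803 = (-126)² - 44803 = 15876 - 44803 = -28927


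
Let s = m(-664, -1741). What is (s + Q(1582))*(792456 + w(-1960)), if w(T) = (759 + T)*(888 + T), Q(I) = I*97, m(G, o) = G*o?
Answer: 2723619957584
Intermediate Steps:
Q(I) = 97*I
s = 1156024 (s = -664*(-1741) = 1156024)
(s + Q(1582))*(792456 + w(-1960)) = (1156024 + 97*1582)*(792456 + (673992 + (-1960)**2 + 1647*(-1960))) = (1156024 + 153454)*(792456 + (673992 + 3841600 - 3228120)) = 1309478*(792456 + 1287472) = 1309478*2079928 = 2723619957584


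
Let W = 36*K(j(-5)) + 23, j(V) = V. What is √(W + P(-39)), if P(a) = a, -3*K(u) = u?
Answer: 2*√11 ≈ 6.6332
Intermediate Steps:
K(u) = -u/3
W = 83 (W = 36*(-⅓*(-5)) + 23 = 36*(5/3) + 23 = 60 + 23 = 83)
√(W + P(-39)) = √(83 - 39) = √44 = 2*√11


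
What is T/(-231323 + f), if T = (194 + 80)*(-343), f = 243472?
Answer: -93982/12149 ≈ -7.7358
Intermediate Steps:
T = -93982 (T = 274*(-343) = -93982)
T/(-231323 + f) = -93982/(-231323 + 243472) = -93982/12149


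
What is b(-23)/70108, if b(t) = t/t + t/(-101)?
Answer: 31/1770227 ≈ 1.7512e-5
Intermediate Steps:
b(t) = 1 - t/101 (b(t) = 1 + t*(-1/101) = 1 - t/101)
b(-23)/70108 = (1 - 1/101*(-23))/70108 = (1 + 23/101)*(1/70108) = (124/101)*(1/70108) = 31/1770227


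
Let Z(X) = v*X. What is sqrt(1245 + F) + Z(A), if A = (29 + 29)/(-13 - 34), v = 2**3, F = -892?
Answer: -464/47 + sqrt(353) ≈ 8.9160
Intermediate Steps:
v = 8
A = -58/47 (A = 58/(-47) = 58*(-1/47) = -58/47 ≈ -1.2340)
Z(X) = 8*X
sqrt(1245 + F) + Z(A) = sqrt(1245 - 892) + 8*(-58/47) = sqrt(353) - 464/47 = -464/47 + sqrt(353)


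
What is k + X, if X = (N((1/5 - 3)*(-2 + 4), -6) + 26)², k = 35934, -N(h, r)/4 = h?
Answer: 956914/25 ≈ 38277.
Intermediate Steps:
N(h, r) = -4*h
X = 58564/25 (X = (-4*(1/5 - 3)*(-2 + 4) + 26)² = (-4*(⅕ - 3)*2 + 26)² = (-(-56)*2/5 + 26)² = (-4*(-28/5) + 26)² = (112/5 + 26)² = (242/5)² = 58564/25 ≈ 2342.6)
k + X = 35934 + 58564/25 = 956914/25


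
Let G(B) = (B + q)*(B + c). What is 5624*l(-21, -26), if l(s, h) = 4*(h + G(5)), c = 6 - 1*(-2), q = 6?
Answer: 2632032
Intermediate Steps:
c = 8 (c = 6 + 2 = 8)
G(B) = (6 + B)*(8 + B) (G(B) = (B + 6)*(B + 8) = (6 + B)*(8 + B))
l(s, h) = 572 + 4*h (l(s, h) = 4*(h + (48 + 5² + 14*5)) = 4*(h + (48 + 25 + 70)) = 4*(h + 143) = 4*(143 + h) = 572 + 4*h)
5624*l(-21, -26) = 5624*(572 + 4*(-26)) = 5624*(572 - 104) = 5624*468 = 2632032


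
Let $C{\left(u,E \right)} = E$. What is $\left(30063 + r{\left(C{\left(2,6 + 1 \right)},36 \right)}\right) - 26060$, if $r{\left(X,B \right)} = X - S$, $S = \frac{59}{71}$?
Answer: $\frac{284651}{71} \approx 4009.2$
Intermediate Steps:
$S = \frac{59}{71}$ ($S = 59 \cdot \frac{1}{71} = \frac{59}{71} \approx 0.83099$)
$r{\left(X,B \right)} = - \frac{59}{71} + X$ ($r{\left(X,B \right)} = X - \frac{59}{71} = - \frac{59}{71} + X$)
$\left(30063 + r{\left(C{\left(2,6 + 1 \right)},36 \right)}\right) - 26060 = \left(30063 + \left(- \frac{59}{71} + \left(6 + 1\right)\right)\right) - 26060 = \left(30063 + \left(- \frac{59}{71} + 7\right)\right) - 26060 = \left(30063 + \frac{438}{71}\right) - 26060 = \frac{2134911}{71} - 26060 = \frac{284651}{71}$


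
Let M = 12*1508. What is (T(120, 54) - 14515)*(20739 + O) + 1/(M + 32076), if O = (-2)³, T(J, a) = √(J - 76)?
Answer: -15097279849979/50172 + 41462*√11 ≈ -3.0077e+8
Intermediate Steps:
T(J, a) = √(-76 + J)
M = 18096
O = -8
(T(120, 54) - 14515)*(20739 + O) + 1/(M + 32076) = (√(-76 + 120) - 14515)*(20739 - 8) + 1/(18096 + 32076) = (√44 - 14515)*20731 + 1/50172 = (2*√11 - 14515)*20731 + 1/50172 = (-14515 + 2*√11)*20731 + 1/50172 = (-300910465 + 41462*√11) + 1/50172 = -15097279849979/50172 + 41462*√11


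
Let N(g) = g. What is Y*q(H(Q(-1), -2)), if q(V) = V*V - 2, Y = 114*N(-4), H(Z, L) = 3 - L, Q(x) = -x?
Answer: -10488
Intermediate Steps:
Y = -456 (Y = 114*(-4) = -456)
q(V) = -2 + V² (q(V) = V² - 2 = -2 + V²)
Y*q(H(Q(-1), -2)) = -456*(-2 + (3 - 1*(-2))²) = -456*(-2 + (3 + 2)²) = -456*(-2 + 5²) = -456*(-2 + 25) = -456*23 = -10488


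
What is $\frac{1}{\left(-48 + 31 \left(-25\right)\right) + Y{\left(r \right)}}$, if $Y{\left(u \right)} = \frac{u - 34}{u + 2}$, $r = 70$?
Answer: $- \frac{2}{1645} \approx -0.0012158$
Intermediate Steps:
$Y{\left(u \right)} = \frac{-34 + u}{2 + u}$
$\frac{1}{\left(-48 + 31 \left(-25\right)\right) + Y{\left(r \right)}} = \frac{1}{\left(-48 + 31 \left(-25\right)\right) + \frac{-34 + 70}{2 + 70}} = \frac{1}{\left(-48 - 775\right) + \frac{1}{72} \cdot 36} = \frac{1}{-823 + \frac{1}{72} \cdot 36} = \frac{1}{-823 + \frac{1}{2}} = \frac{1}{- \frac{1645}{2}} = - \frac{2}{1645}$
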